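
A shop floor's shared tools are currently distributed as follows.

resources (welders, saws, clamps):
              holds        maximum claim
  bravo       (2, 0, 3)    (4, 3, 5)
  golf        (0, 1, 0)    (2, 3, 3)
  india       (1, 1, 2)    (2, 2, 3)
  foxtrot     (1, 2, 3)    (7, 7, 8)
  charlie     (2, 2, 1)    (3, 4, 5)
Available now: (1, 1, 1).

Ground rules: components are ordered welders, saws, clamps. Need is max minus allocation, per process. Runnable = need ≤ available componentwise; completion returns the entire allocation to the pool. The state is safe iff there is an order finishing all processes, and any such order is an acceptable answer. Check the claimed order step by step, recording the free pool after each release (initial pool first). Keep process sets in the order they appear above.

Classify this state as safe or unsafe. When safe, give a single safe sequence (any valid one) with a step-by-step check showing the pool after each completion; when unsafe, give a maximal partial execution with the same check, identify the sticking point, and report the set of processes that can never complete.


SAFE. One safe sequence: india, golf, bravo, charlie, foxtrot.
Key observation: the first exact fit in this order is india — it needs (1, 1, 1) with (1, 1, 1) free, meeting a requested resource to the last unit.
Walking it through:
  pool = (1, 1, 1)
  india needs (1, 1, 1) <= (1, 1, 1) -> finishes; pool += (1, 1, 2) = (2, 2, 3)
  golf needs (2, 2, 3) <= (2, 2, 3) -> finishes; pool += (0, 1, 0) = (2, 3, 3)
  bravo needs (2, 3, 2) <= (2, 3, 3) -> finishes; pool += (2, 0, 3) = (4, 3, 6)
  charlie needs (1, 2, 4) <= (4, 3, 6) -> finishes; pool += (2, 2, 1) = (6, 5, 7)
  foxtrot needs (6, 5, 5) <= (6, 5, 7) -> finishes; pool += (1, 2, 3) = (7, 7, 10)


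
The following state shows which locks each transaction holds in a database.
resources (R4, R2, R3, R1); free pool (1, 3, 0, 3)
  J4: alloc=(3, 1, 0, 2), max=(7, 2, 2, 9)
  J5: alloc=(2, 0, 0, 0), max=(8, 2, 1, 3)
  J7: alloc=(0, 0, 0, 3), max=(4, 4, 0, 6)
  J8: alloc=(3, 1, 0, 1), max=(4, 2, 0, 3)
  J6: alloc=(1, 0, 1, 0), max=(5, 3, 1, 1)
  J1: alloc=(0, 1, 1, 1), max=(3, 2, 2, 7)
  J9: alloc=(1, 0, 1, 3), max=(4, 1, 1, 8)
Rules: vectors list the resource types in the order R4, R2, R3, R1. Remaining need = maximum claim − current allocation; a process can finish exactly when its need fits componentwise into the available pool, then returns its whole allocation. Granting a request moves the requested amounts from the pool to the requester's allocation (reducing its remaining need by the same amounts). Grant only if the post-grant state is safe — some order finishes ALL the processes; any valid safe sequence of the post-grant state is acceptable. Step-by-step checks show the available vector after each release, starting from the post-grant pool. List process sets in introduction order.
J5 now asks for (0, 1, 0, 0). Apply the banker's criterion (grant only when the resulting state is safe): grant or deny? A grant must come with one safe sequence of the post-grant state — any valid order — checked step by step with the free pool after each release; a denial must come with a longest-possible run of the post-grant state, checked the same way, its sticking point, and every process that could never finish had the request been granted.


DENY: after the grant no complete ordering would exist.
Key observation: after J8, J6 the pool peaks at (5, 3, 1, 4), and each blocked process is short somewhere: J4 on R3, R1; J5 on R4; J7 on R2; J1 on R1; J9 on R1.
On the post-grant state, J8, J6 is a maximal run — nothing extends it. Walking it through:
  pool = (1, 2, 0, 3)
  J8 needs (1, 1, 0, 2) <= (1, 2, 0, 3) -> finishes; pool += (3, 1, 0, 1) = (4, 3, 0, 4)
  J6 needs (4, 3, 0, 1) <= (4, 3, 0, 4) -> finishes; pool += (1, 0, 1, 0) = (5, 3, 1, 4)
  blocked: J4 wants (4, 1, 2, 7), pool (5, 3, 1, 4) — not enough R3 and R1
  blocked: J5 wants (6, 1, 1, 3), pool (5, 3, 1, 4) — not enough R4
  blocked: J7 wants (4, 4, 0, 3), pool (5, 3, 1, 4) — not enough R2
  blocked: J1 wants (3, 1, 1, 6), pool (5, 3, 1, 4) — not enough R1
  blocked: J9 wants (3, 1, 0, 5), pool (5, 3, 1, 4) — not enough R1
Had the request been granted, J4, J5, J7, J1 and J9 could never finish.


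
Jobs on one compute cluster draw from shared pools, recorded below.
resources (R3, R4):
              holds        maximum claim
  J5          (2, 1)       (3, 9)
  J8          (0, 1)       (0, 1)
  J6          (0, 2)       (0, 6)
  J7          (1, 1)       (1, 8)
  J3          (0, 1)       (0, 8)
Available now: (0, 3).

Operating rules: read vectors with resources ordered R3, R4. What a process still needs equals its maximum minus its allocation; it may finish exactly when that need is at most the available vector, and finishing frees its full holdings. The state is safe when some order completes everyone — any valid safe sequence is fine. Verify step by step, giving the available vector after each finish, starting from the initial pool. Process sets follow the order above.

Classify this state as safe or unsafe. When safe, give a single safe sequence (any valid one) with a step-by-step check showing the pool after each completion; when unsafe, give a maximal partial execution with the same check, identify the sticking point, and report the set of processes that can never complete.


UNSAFE — no complete ordering exists.
Key observation: J8, J6 can finish, but then (0, 6) is all there is, and the blocked group's R4 demands exceed it.
The run J8, J6 cannot be extended any further. Check, step by step:
  pool = (0, 3)
  run J8 (needs (0, 0), free (0, 3)); after release of (0, 1) the pool is (0, 4)
  run J6 (needs (0, 4), free (0, 4)); after release of (0, 2) the pool is (0, 6)
  J5 cannot run: need (1, 8) vs free (0, 6) (insufficient R3 and R4)
  J7 cannot run: need (0, 7) vs free (0, 6) (insufficient R4)
  J3 cannot run: need (0, 7) vs free (0, 6) (insufficient R4)
Permanently blocked: J5, J7 and J3.


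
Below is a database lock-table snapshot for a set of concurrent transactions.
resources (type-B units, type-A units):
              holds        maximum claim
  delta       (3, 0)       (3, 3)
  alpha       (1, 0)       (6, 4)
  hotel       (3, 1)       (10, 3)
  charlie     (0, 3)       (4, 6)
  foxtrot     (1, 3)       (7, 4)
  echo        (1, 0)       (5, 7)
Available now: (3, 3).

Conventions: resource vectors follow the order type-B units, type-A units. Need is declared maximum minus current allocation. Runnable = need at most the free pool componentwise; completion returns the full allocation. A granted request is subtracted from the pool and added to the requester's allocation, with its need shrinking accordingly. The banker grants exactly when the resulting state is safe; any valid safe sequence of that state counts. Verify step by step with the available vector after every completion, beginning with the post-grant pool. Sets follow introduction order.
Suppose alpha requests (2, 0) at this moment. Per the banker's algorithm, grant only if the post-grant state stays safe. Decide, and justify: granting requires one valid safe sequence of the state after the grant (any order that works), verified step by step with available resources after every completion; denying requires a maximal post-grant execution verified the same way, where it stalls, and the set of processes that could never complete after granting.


GRANT. The post-grant state is safe; one safe sequence: delta, charlie, alpha, hotel, echo, foxtrot.
Key observation: after the grant the pool drops to (1, 3), which still lets delta finish first and unwind the rest.
Step-by-step check of the post-grant state:
  pool = (1, 3)
  delta needs (0, 3) <= (1, 3) -> finishes; pool += (3, 0) = (4, 3)
  charlie needs (4, 3) <= (4, 3) -> finishes; pool += (0, 3) = (4, 6)
  alpha needs (3, 4) <= (4, 6) -> finishes; pool += (3, 0) = (7, 6)
  hotel needs (7, 2) <= (7, 6) -> finishes; pool += (3, 1) = (10, 7)
  echo needs (4, 7) <= (10, 7) -> finishes; pool += (1, 0) = (11, 7)
  foxtrot needs (6, 1) <= (11, 7) -> finishes; pool += (1, 3) = (12, 10)


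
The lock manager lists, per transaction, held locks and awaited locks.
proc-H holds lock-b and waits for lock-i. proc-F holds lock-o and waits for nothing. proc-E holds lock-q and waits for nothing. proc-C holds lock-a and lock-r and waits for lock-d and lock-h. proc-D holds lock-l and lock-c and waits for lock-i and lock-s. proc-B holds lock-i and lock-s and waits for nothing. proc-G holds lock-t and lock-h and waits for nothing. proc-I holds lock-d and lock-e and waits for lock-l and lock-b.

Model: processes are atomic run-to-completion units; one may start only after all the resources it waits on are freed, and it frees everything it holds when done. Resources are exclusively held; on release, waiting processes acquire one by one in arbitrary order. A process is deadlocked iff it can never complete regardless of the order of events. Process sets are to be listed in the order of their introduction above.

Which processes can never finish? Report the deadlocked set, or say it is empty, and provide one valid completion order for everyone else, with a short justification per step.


Nothing here is deadlocked.
Key observation: there is no circular wait here — follow any chain and it reaches a process that is free to run now.
The rest can finish in the order proc-B, proc-G, proc-D, proc-F, proc-H, proc-I, proc-E, proc-C.
Step-by-step check:
  run proc-B (it waits on nothing); releases lock-i and lock-s
  run proc-G (it waits on nothing); releases lock-t and lock-h
  run proc-D (all its waits — lock-i and lock-s — are resolved); releases lock-l and lock-c
  run proc-F (it waits on nothing); releases lock-o
  run proc-H (all its waits — lock-i — are resolved); releases lock-b
  run proc-I (all its waits — lock-l and lock-b — are resolved); releases lock-d and lock-e
  run proc-E (it waits on nothing); releases lock-q
  run proc-C (all its waits — lock-d and lock-h — are resolved); releases lock-a and lock-r


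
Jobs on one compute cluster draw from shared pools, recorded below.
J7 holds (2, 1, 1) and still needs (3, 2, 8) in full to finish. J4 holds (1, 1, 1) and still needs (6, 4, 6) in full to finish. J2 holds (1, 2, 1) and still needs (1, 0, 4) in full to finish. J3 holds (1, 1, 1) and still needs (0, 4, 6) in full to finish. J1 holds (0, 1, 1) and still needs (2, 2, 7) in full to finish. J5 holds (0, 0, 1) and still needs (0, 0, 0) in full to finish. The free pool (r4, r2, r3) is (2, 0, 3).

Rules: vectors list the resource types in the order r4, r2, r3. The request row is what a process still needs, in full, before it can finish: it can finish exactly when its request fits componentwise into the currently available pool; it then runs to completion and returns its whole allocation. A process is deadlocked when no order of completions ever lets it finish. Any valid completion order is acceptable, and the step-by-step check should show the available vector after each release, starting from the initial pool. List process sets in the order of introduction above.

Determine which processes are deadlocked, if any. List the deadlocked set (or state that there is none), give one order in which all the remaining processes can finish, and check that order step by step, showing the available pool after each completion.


The deadlocked set is J7, J4, J3 and J1.
Key observation: r3 is the bottleneck — with J5, J2 done the pool holds (3, 2, 5), short of every remaining need.
A valid finishing order for the others: J5, J2. Check, step by step:
  pool = (2, 0, 3)
  run J5 (needs (0, 0, 0), free (2, 0, 3)); after release of (0, 0, 1) the pool is (2, 0, 4)
  run J2 (needs (1, 0, 4), free (2, 0, 4)); after release of (1, 2, 1) the pool is (3, 2, 5)
The stuck group stays short no matter what:
  J7 cannot run: need (3, 2, 8) vs free (3, 2, 5) (insufficient r3)
  J4 cannot run: need (6, 4, 6) vs free (3, 2, 5) (insufficient r4, r2 and r3)
  J3 cannot run: need (0, 4, 6) vs free (3, 2, 5) (insufficient r2 and r3)
  J1 cannot run: need (2, 2, 7) vs free (3, 2, 5) (insufficient r3)


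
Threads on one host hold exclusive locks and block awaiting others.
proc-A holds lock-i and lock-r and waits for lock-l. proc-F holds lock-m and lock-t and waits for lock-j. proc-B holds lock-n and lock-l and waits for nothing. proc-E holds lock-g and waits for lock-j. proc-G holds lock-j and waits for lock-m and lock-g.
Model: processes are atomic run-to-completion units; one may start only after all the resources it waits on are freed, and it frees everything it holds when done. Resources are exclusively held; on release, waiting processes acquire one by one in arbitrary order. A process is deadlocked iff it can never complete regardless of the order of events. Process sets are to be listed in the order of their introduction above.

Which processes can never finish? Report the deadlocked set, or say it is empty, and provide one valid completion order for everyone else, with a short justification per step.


The deadlocked set is proc-F, proc-E and proc-G.
Key observation: the waits loop around proc-F -> proc-G -> proc-F with no way out; proc-E is caught in further circular waits.
A valid finishing order for the others: proc-B, proc-A.
Walking it through:
  proc-B waits on nothing -> runs at once and releases lock-n and lock-l
  proc-A: everything it awaited (lock-l) is free; runs, freeing lock-i and lock-r


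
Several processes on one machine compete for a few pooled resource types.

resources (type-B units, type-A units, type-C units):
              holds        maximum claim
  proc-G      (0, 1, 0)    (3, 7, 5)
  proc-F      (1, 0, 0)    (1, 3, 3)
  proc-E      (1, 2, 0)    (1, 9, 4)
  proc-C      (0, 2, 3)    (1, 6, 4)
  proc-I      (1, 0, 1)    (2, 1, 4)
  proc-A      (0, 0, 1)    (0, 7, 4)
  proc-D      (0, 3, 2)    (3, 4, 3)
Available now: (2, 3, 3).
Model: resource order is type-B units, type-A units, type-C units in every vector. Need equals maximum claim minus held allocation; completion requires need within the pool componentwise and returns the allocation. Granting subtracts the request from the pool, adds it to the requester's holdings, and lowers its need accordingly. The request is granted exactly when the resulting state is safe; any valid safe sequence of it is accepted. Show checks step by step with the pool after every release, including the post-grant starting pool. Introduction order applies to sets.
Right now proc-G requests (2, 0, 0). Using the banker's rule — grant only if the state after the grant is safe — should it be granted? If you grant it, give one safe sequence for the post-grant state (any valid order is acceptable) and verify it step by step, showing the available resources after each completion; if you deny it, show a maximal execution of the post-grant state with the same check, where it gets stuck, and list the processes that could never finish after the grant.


DENY — the pretend-granted state is unsafe.
Key observation: after proc-F, proc-I the pool peaks at (2, 3, 4), and each blocked process is short somewhere: proc-G on type-A units, type-C units; proc-E on type-A units; proc-C on type-A units; proc-A on type-A units; proc-D on type-B units.
On the post-grant state, proc-F, proc-I is a maximal run — nothing extends it. Walking it through:
  pool = (0, 3, 3)
  proc-F: need (0, 3, 3) fits (0, 3, 3); releases (1, 0, 0), pool now (1, 3, 3)
  proc-I: need (1, 1, 3) fits (1, 3, 3); releases (1, 0, 1), pool now (2, 3, 4)
  proc-G cannot run: need (1, 6, 5) vs free (2, 3, 4) (insufficient type-A units and type-C units)
  proc-E cannot run: need (0, 7, 4) vs free (2, 3, 4) (insufficient type-A units)
  proc-C cannot run: need (1, 4, 1) vs free (2, 3, 4) (insufficient type-A units)
  proc-A cannot run: need (0, 7, 3) vs free (2, 3, 4) (insufficient type-A units)
  proc-D cannot run: need (3, 1, 1) vs free (2, 3, 4) (insufficient type-B units)
Processes that could never finish after the grant: proc-G, proc-E, proc-C, proc-A and proc-D.


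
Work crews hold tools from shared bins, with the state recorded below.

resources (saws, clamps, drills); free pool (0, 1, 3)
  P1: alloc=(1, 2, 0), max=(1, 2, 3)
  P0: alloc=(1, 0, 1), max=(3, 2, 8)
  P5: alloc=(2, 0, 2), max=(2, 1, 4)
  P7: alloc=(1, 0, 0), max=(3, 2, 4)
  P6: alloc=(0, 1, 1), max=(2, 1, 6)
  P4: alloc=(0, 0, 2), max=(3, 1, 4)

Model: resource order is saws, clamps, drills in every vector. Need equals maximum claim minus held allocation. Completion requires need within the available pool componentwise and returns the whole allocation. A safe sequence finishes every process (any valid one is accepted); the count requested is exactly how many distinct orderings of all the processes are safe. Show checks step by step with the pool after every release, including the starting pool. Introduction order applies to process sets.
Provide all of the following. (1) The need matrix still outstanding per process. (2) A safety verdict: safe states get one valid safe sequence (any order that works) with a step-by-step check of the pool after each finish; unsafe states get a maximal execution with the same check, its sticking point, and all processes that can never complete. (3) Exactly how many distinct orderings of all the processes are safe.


(1) Outstanding need per process (order saws, clamps, drills):
  P1: (0, 0, 3)
  P0: (2, 2, 7)
  P5: (0, 1, 2)
  P7: (2, 2, 4)
  P6: (2, 0, 5)
  P4: (3, 1, 2)
(2) The state is SAFE; one workable sequence: P5, P1, P4, P0, P6, P7.
Key observation: the first exact fit in this order is P5 — it needs (0, 1, 2) with (0, 1, 3) free, meeting a requested resource to the last unit.
Walking it through:
  pool = (0, 1, 3)
  P5 needs (0, 1, 2) <= (0, 1, 3) -> finishes; pool += (2, 0, 2) = (2, 1, 5)
  P1 needs (0, 0, 3) <= (2, 1, 5) -> finishes; pool += (1, 2, 0) = (3, 3, 5)
  P4 needs (3, 1, 2) <= (3, 3, 5) -> finishes; pool += (0, 0, 2) = (3, 3, 7)
  P0 needs (2, 2, 7) <= (3, 3, 7) -> finishes; pool += (1, 0, 1) = (4, 3, 8)
  P6 needs (2, 0, 5) <= (4, 3, 8) -> finishes; pool += (0, 1, 1) = (4, 4, 9)
  P7 needs (2, 2, 4) <= (4, 4, 9) -> finishes; pool += (1, 0, 0) = (5, 4, 9)
(3) The exact count: 30 of the possible complete orderings are safe sequences.


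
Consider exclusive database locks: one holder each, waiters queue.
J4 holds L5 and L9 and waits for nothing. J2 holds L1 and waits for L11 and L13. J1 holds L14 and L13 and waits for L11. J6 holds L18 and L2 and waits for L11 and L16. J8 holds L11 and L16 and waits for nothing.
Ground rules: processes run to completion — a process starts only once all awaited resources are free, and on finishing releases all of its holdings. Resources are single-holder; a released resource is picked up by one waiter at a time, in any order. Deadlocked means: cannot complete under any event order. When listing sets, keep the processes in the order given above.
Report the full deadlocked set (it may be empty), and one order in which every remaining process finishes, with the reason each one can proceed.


Nothing here is deadlocked.
Key observation: although several processes wait, no cycle exists — each chain bottoms out at a free runner.
The rest can finish in the order J4, J8, J6, J1, J2.
Walking it through:
  J4: no waits; runs immediately, freeing L5 and L9
  J8: no waits; runs immediately, freeing L11 and L16
  J6 waits on L11 and L16 — all released -> runs and releases L18 and L2
  J1 waits on L11 — all released -> runs and releases L14 and L13
  J2 waits on L11 and L13 — all released -> runs and releases L1


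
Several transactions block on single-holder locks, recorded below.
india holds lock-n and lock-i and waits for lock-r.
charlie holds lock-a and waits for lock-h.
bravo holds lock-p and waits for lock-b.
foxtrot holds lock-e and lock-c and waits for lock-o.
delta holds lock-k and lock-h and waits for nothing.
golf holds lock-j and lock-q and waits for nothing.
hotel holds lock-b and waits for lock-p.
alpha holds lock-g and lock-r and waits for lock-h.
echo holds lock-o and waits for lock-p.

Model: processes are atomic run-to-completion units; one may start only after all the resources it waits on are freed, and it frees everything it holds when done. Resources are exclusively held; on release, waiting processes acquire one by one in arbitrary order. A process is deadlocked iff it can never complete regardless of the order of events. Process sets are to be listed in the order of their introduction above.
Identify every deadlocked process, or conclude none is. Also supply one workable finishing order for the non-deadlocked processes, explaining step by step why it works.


Deadlocked set: bravo, foxtrot, hotel and echo.
Key observation: bravo -> hotel -> bravo is a circular wait — nothing in it can go first; foxtrot and echo wait into the deadlock from upstream.
The rest can finish in the order delta, golf, alpha, charlie, india.
Check, step by step:
  run delta (it waits on nothing); releases lock-k and lock-h
  run golf (it waits on nothing); releases lock-j and lock-q
  run alpha (all its waits — lock-h — are resolved); releases lock-g and lock-r
  run charlie (all its waits — lock-h — are resolved); releases lock-a
  run india (all its waits — lock-r — are resolved); releases lock-n and lock-i


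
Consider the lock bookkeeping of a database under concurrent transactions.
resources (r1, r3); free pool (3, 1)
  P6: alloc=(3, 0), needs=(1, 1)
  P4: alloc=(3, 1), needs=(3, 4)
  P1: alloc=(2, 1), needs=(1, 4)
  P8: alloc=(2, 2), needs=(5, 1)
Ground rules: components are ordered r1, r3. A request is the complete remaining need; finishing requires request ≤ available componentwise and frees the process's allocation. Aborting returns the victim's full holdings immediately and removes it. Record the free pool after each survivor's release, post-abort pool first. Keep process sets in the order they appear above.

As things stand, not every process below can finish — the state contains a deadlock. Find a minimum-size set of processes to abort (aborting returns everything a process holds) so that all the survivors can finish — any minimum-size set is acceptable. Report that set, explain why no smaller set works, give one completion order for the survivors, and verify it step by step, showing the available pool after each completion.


The answer: abort P4.
Key observation: before aborting P4, P1 was permanently blocked — no order could ever run it; afterwards it completes at step 3.
Why nothing smaller works: aborting no one leaves the state deadlocked as given.
One survivor order: P8, P6, P1. Step-by-step check (post-abort pool first):
  pool = (6, 2)
  P8: need (5, 1) fits (6, 2); releases (2, 2), pool now (8, 4)
  P6: need (1, 1) fits (8, 4); releases (3, 0), pool now (11, 4)
  P1: need (1, 4) fits (11, 4); releases (2, 1), pool now (13, 5)


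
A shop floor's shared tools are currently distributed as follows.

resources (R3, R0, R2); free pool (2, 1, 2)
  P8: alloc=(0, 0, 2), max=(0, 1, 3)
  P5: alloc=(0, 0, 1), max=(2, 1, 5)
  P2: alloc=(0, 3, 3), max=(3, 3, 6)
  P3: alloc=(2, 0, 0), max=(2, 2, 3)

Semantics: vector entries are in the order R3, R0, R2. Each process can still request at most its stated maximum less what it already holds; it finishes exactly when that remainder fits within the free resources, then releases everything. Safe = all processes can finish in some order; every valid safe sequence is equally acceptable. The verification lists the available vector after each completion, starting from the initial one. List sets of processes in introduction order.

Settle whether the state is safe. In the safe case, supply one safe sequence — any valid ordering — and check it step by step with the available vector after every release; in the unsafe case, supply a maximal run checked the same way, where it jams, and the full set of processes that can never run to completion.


The state is UNSAFE.
Key observation: after P8, P5 the pool peaks at (2, 1, 5), and each blocked process is short somewhere: P2 on R3; P3 on R0.
A maximal execution: P8, P5 — then nothing else fits. Walking it through:
  pool = (2, 1, 2)
  run P8 (needs (0, 1, 1), free (2, 1, 2)); after release of (0, 0, 2) the pool is (2, 1, 4)
  run P5 (needs (2, 1, 4), free (2, 1, 4)); after release of (0, 0, 1) the pool is (2, 1, 5)
  blocked: P2 wants (3, 0, 3), pool (2, 1, 5) — not enough R3
  blocked: P3 wants (0, 2, 3), pool (2, 1, 5) — not enough R0
Never able to finish: P2 and P3.


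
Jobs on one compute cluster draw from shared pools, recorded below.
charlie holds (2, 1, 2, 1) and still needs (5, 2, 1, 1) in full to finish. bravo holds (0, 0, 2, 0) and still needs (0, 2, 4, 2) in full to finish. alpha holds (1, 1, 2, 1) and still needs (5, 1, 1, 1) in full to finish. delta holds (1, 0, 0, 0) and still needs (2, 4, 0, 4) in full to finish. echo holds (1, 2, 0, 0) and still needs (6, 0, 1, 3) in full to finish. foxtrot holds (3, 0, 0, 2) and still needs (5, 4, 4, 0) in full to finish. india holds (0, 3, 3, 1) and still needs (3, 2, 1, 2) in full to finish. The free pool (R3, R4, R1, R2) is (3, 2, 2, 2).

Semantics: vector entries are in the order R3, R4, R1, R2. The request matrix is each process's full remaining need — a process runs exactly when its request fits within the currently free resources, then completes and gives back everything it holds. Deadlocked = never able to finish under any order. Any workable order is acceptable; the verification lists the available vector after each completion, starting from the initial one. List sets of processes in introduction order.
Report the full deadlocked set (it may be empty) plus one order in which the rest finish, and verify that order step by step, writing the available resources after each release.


The deadlocked set is charlie, alpha, delta, echo and foxtrot.
Key observation: after india, bravo the pool peaks at (3, 5, 7, 3), and each blocked process is short somewhere: charlie on R3; alpha on R3; delta on R2; echo on R3; foxtrot on R3.
The rest can finish in the order india, bravo. Check, step by step:
  pool = (3, 2, 2, 2)
  india needs (3, 2, 1, 2) <= (3, 2, 2, 2) -> finishes; pool += (0, 3, 3, 1) = (3, 5, 5, 3)
  bravo needs (0, 2, 4, 2) <= (3, 5, 5, 3) -> finishes; pool += (0, 0, 2, 0) = (3, 5, 7, 3)
None of the blocked processes ever fits:
  charlie cannot run: need (5, 2, 1, 1) vs free (3, 5, 7, 3) (insufficient R3)
  alpha cannot run: need (5, 1, 1, 1) vs free (3, 5, 7, 3) (insufficient R3)
  delta cannot run: need (2, 4, 0, 4) vs free (3, 5, 7, 3) (insufficient R2)
  echo cannot run: need (6, 0, 1, 3) vs free (3, 5, 7, 3) (insufficient R3)
  foxtrot cannot run: need (5, 4, 4, 0) vs free (3, 5, 7, 3) (insufficient R3)


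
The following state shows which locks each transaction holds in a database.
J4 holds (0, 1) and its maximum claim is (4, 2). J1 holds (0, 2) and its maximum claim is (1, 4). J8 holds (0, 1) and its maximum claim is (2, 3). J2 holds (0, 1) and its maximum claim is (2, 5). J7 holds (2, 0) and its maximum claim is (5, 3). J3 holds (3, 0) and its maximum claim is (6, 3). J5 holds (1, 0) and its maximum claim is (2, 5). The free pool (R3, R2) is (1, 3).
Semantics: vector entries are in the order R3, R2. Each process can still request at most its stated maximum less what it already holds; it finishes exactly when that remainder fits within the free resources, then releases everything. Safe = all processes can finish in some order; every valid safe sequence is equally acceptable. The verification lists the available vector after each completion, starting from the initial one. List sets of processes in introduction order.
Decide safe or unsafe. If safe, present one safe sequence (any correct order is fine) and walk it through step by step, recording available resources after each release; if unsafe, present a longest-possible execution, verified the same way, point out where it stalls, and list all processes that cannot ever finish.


The state is UNSAFE.
Key observation: after J1, J5, J8, J2 complete, (2, 7) is the best the pool ever gets, yet each leftover process wants more R3.
A maximal execution: J1, J5, J8, J2 — then nothing else fits. Step-by-step check:
  pool = (1, 3)
  J1: need (1, 2) fits (1, 3); releases (0, 2), pool now (1, 5)
  J5: need (1, 5) fits (1, 5); releases (1, 0), pool now (2, 5)
  J8: need (2, 2) fits (2, 5); releases (0, 1), pool now (2, 6)
  J2: need (2, 4) fits (2, 6); releases (0, 1), pool now (2, 7)
  J4 still needs (4, 1) but only (2, 7) is free — short on R3
  J7 still needs (3, 3) but only (2, 7) is free — short on R3
  J3 still needs (3, 3) but only (2, 7) is free — short on R3
Processes that can never finish: J4, J7 and J3.


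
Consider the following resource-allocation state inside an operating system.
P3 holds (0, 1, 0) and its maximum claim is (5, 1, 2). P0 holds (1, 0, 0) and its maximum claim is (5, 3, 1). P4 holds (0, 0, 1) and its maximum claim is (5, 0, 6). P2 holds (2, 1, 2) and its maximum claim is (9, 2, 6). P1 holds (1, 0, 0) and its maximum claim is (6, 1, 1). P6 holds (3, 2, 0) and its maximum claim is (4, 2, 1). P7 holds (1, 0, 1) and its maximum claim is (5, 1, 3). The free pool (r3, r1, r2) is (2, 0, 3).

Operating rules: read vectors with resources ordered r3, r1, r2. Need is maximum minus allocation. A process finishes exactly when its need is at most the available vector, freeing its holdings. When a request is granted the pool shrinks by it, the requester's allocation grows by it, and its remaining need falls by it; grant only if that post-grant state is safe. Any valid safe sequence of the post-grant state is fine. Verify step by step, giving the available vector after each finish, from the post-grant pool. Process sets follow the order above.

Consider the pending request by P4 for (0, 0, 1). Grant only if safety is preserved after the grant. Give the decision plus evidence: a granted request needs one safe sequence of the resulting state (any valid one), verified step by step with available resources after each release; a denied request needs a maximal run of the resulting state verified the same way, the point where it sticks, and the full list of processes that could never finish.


DENY. Granting would leave the state unsafe.
Key observation: P6, P1, P3, P0, P7 can finish, but then (8, 3, 3) is all there is, and the blocked group's r2 demands exceed it.
After a pretend grant, a maximal execution: P6, P1, P3, P0, P7 — then nothing else fits. Step-by-step check:
  pool = (2, 0, 2)
  run P6 (needs (1, 0, 1), free (2, 0, 2)); after release of (3, 2, 0) the pool is (5, 2, 2)
  run P1 (needs (5, 1, 1), free (5, 2, 2)); after release of (1, 0, 0) the pool is (6, 2, 2)
  run P3 (needs (5, 0, 2), free (6, 2, 2)); after release of (0, 1, 0) the pool is (6, 3, 2)
  run P0 (needs (4, 3, 1), free (6, 3, 2)); after release of (1, 0, 0) the pool is (7, 3, 2)
  run P7 (needs (4, 1, 2), free (7, 3, 2)); after release of (1, 0, 1) the pool is (8, 3, 3)
  P4 still needs (5, 0, 4) but only (8, 3, 3) is free — short on r2
  P2 still needs (7, 1, 4) but only (8, 3, 3) is free — short on r2
Processes that could never finish after the grant: P4 and P2.


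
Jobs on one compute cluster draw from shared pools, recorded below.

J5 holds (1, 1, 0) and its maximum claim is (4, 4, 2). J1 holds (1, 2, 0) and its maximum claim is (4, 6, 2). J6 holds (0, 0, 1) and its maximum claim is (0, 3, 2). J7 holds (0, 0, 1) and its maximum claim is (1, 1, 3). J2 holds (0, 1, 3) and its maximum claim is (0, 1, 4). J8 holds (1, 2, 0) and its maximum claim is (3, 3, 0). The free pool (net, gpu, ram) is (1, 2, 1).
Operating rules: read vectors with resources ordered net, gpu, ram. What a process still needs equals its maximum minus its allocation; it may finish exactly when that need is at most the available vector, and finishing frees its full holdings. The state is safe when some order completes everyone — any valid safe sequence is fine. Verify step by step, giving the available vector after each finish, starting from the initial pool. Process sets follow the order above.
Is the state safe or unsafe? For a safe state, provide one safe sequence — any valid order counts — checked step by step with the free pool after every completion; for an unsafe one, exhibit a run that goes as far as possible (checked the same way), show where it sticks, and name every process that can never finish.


UNSAFE.
Key observation: the wall is net: completing J2, J6, J7 brings the pool only to (1, 3, 6), and all the rest need more.
Going as far as possible: J2, J6, J7; after that, nothing fits. Walking it through:
  pool = (1, 2, 1)
  J2 needs (0, 0, 1) <= (1, 2, 1) -> finishes; pool += (0, 1, 3) = (1, 3, 4)
  J6 needs (0, 3, 1) <= (1, 3, 4) -> finishes; pool += (0, 0, 1) = (1, 3, 5)
  J7 needs (1, 1, 2) <= (1, 3, 5) -> finishes; pool += (0, 0, 1) = (1, 3, 6)
  blocked: J5 wants (3, 3, 2), pool (1, 3, 6) — not enough net
  blocked: J1 wants (3, 4, 2), pool (1, 3, 6) — not enough net and gpu
  blocked: J8 wants (2, 1, 0), pool (1, 3, 6) — not enough net
Never able to finish: J5, J1 and J8.


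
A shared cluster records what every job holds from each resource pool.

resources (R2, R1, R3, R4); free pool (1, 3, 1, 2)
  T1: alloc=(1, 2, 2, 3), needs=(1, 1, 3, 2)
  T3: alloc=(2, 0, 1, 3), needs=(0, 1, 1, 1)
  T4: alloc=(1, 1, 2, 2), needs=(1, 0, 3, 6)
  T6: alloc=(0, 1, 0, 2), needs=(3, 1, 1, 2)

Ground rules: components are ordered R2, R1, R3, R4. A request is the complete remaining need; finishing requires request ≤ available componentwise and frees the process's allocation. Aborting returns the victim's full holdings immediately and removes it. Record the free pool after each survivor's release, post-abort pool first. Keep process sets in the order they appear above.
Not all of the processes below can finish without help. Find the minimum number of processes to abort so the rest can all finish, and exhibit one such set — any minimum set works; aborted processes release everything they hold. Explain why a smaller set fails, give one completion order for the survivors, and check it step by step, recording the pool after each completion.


Abort T4.
Key observation: before aborting T4, T1 was permanently blocked — no order could ever run it; afterwards it completes at step 2.
No smaller set exists: with zero aborts the deadlock remains.
The survivors complete as T3, T1, T6. Step-by-step check (starting from the post-abort pool):
  pool = (2, 4, 3, 4)
  run T3 (needs (0, 1, 1, 1), free (2, 4, 3, 4)); after release of (2, 0, 1, 3) the pool is (4, 4, 4, 7)
  run T1 (needs (1, 1, 3, 2), free (4, 4, 4, 7)); after release of (1, 2, 2, 3) the pool is (5, 6, 6, 10)
  run T6 (needs (3, 1, 1, 2), free (5, 6, 6, 10)); after release of (0, 1, 0, 2) the pool is (5, 7, 6, 12)


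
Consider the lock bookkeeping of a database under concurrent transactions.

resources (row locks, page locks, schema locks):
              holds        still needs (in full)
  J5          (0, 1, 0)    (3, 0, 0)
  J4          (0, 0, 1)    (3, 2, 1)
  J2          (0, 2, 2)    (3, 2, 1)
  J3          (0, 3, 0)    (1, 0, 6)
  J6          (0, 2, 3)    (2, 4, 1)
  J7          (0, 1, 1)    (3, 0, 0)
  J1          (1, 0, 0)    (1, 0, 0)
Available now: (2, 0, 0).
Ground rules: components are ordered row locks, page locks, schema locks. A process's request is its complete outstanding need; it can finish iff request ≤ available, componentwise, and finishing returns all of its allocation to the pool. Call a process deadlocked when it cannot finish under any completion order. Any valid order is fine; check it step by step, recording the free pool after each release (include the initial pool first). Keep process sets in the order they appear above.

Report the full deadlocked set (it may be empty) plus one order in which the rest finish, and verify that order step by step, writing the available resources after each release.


The deadlocked set is empty.
Key observation: J1 can run right away; the returned allocation unlocks the remaining processes in turn.
One completion order for the rest: J1, J7, J5, J2, J6, J3, J4. Step-by-step check:
  pool = (2, 0, 0)
  J1: need (1, 0, 0) fits (2, 0, 0); releases (1, 0, 0), pool now (3, 0, 0)
  J7: need (3, 0, 0) fits (3, 0, 0); releases (0, 1, 1), pool now (3, 1, 1)
  J5: need (3, 0, 0) fits (3, 1, 1); releases (0, 1, 0), pool now (3, 2, 1)
  J2: need (3, 2, 1) fits (3, 2, 1); releases (0, 2, 2), pool now (3, 4, 3)
  J6: need (2, 4, 1) fits (3, 4, 3); releases (0, 2, 3), pool now (3, 6, 6)
  J3: need (1, 0, 6) fits (3, 6, 6); releases (0, 3, 0), pool now (3, 9, 6)
  J4: need (3, 2, 1) fits (3, 9, 6); releases (0, 0, 1), pool now (3, 9, 7)


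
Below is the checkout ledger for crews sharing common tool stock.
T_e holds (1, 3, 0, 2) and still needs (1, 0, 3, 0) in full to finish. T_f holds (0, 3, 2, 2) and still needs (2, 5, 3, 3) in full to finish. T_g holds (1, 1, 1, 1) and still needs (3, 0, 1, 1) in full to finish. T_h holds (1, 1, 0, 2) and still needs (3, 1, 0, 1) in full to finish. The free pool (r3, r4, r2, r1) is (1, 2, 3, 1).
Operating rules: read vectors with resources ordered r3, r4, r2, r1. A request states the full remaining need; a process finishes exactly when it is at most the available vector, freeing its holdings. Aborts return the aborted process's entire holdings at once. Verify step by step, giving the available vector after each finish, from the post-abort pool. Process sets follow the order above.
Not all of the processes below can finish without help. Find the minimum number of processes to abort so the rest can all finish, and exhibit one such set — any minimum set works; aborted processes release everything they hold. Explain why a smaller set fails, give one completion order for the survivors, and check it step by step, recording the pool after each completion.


Minimum abort set: T_g.
Key observation: aborting T_g returns (1, 1, 1, 1), and T_h — hopeless before — runs at step 2 with the returned capacity in the pool.
Why nothing smaller works: aborting no one leaves the state deadlocked as given.
Survivors finish in the order: T_e, T_h, T_f. Step-by-step check (pool after the aborts first):
  pool = (2, 3, 4, 2)
  run T_e (needs (1, 0, 3, 0), free (2, 3, 4, 2)); after release of (1, 3, 0, 2) the pool is (3, 6, 4, 4)
  run T_h (needs (3, 1, 0, 1), free (3, 6, 4, 4)); after release of (1, 1, 0, 2) the pool is (4, 7, 4, 6)
  run T_f (needs (2, 5, 3, 3), free (4, 7, 4, 6)); after release of (0, 3, 2, 2) the pool is (4, 10, 6, 8)


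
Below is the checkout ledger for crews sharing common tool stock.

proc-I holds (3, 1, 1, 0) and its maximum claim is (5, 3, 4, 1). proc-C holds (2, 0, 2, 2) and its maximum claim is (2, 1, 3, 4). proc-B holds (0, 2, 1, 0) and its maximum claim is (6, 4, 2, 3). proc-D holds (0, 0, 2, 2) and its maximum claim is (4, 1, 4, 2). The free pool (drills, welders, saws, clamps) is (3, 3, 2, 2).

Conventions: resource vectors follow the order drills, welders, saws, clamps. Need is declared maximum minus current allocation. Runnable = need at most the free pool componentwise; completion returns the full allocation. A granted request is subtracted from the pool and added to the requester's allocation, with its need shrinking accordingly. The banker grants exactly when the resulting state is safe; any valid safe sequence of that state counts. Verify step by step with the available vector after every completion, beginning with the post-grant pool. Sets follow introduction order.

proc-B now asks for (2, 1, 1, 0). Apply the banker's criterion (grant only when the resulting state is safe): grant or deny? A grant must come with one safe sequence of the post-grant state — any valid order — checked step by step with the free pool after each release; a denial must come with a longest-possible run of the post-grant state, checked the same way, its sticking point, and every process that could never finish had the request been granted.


GRANT — the state after the grant stays safe, e.g. via proc-C, proc-I, proc-B, proc-D.
Key observation: with (1, 2, 1, 2) left after the transfer, proc-C can run at once — the state stays safe.
Check on the post-grant state, step by step:
  pool = (1, 2, 1, 2)
  run proc-C (needs (0, 1, 1, 2), free (1, 2, 1, 2)); after release of (2, 0, 2, 2) the pool is (3, 2, 3, 4)
  run proc-I (needs (2, 2, 3, 1), free (3, 2, 3, 4)); after release of (3, 1, 1, 0) the pool is (6, 3, 4, 4)
  run proc-B (needs (4, 1, 0, 3), free (6, 3, 4, 4)); after release of (2, 3, 2, 0) the pool is (8, 6, 6, 4)
  run proc-D (needs (4, 1, 2, 0), free (8, 6, 6, 4)); after release of (0, 0, 2, 2) the pool is (8, 6, 8, 6)
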